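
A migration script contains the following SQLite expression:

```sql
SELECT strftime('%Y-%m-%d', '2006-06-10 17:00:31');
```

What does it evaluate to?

`%Y-%m-%d` extracts the ISO date: 2006-06-10.

2006-06-10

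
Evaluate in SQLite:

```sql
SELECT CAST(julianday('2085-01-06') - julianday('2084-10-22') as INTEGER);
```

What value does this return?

9 days remain in October 2084 after the 22nd (31 − 22).
November 2084: 30 days.
December 2084: 31 days.
Then 6 days into January 2085.
Total: 9 + 30 + 31 + 6 = 76.

76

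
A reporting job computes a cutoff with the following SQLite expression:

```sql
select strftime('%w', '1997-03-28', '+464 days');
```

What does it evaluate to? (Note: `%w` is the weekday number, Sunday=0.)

First apply '+464 days': 1997-03-28 → 1998-07-05.
1998-07-05 is a Sunday; with Sunday=0 that is 0.

0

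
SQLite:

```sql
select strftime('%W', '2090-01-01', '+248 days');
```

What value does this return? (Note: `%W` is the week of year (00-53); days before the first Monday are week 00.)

First apply '+248 days': 2090-01-01 → 2090-09-06.
2090-09-06 is a Wednesday. SQLite's %W counts Mondays since the year started; the result is 36.

36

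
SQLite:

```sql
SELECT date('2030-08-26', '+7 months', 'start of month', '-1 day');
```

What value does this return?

Adding +7 months to 2030-08-26 gives 2031-03-26.
`start of month` rewinds 2031-03-26 to 2031-03-01.
Going back 1 day from 2031-03-01 reaches 2031-02-28 (last day of February, 28 days).

2031-02-28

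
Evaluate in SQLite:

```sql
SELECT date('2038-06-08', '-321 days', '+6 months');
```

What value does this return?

2038-01-22

Applying '-321 days' to 2038-06-08: counting 321 days back gives 2037-07-22.
Adding +6 months to 2037-07-22 gives 2038-01-22.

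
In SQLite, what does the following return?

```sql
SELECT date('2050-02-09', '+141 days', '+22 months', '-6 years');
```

Applying '+141 days' to 2050-02-09: counting 141 days forward gives 2050-06-30.
Adding +22 months to 2050-06-30 gives 2052-04-30.
Adding -6 years to 2052-04-30 gives 2046-04-30.

2046-04-30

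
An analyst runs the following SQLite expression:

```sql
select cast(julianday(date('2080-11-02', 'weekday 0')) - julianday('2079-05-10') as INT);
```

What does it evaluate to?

543

`weekday 0` advances to the next Sunday; 2080-11-02 is a Saturday, so it moves forward to 2080-11-03.
21 days remain in May 2079 after the 10th (31 − 10).
Full months from June 2079 through October 2080 contribute their day counts.
Then 3 days into November 2080.
Total: 21 + 30 + 31 + 31 + 30 + 31 + 30 + 31 + 31 + 29 + 31 + 30 + 31 + 30 + 31 + 31 + 30 + 31 + 3 = 543.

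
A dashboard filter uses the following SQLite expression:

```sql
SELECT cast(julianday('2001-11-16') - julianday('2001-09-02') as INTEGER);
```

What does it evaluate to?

75

28 days remain in September 2001 after the 2nd (30 − 2).
October 2001: 31 days.
Then 16 days into November 2001.
Total: 28 + 31 + 16 = 75.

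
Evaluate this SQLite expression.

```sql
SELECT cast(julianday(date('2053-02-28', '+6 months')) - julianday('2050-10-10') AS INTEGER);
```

Adding +6 months to 2053-02-28 gives 2053-08-28.
21 days remain in October 2050 after the 10th (31 − 10).
Full months from November 2050 through July 2053 contribute their day counts.
Then 28 days into August 2053.
Total: 21 + 30 + 31 + 31 + 28 + 31 + 30 + 31 + 30 + 31 + 31 + 30 + 31 + 30 + 31 + 31 + 29 + 31 + 30 + 31 + 30 + 31 + 31 + 30 + 31 + 30 + 31 + 31 + 28 + 31 + 30 + 31 + 30 + 31 + 28 = 1053.

1053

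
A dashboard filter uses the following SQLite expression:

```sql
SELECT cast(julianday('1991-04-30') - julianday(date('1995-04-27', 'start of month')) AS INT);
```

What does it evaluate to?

-1432

`start of month` rewinds 1995-04-27 to 1995-04-01.
0 days remain in April 1991 after the 30th (30 − 30).
Full months from May 1991 through March 1995 contribute their day counts.
Then 1 day into April 1995.
Total: 0 + 31 + 30 + 31 + 31 + 30 + 31 + 30 + 31 + 31 + 29 + 31 + 30 + 31 + 30 + 31 + 31 + 30 + 31 + 30 + 31 + 31 + 28 + 31 + 30 + 31 + 30 + 31 + 31 + 30 + 31 + 30 + 31 + 31 + 28 + 31 + 30 + 31 + 30 + 31 + 31 + 30 + 31 + 30 + 31 + 31 + 28 + 31 + 1 = 1432.
The subtraction is earlier − later, so the result is −1432 → -1432.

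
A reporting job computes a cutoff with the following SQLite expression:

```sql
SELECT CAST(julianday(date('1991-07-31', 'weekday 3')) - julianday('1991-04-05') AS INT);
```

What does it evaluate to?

117

`weekday 3` advances to the next Wednesday; 1991-07-31 is already a Wednesday, so it stays at 1991-07-31.
25 days remain in April 1991 after the 5th (30 − 5).
May 1991: 31 days.
June 1991: 30 days.
Then 31 days into July 1991.
Total: 25 + 31 + 30 + 31 = 117.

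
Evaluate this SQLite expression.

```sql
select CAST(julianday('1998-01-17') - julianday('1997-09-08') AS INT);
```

131

22 days remain in September 1997 after the 8th (30 − 8).
October 1997: 31 days.
November 1997: 30 days.
December 1997: 31 days.
Then 17 days into January 1998.
Total: 22 + 31 + 30 + 31 + 17 = 131.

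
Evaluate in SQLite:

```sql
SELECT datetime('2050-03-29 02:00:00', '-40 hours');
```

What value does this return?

-40 hours from 2050-03-29 02:00:00 is 2050-03-27 10:00:00 (crosses midnight).

2050-03-27 10:00:00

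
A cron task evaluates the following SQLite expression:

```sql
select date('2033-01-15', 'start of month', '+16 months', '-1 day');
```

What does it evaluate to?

2034-04-30

`start of month` rewinds 2033-01-15 to 2033-01-01.
Adding +16 months to 2033-01-01 gives 2034-05-01.
Going back 1 day from 2034-05-01 reaches 2034-04-30 (last day of April, 30 days).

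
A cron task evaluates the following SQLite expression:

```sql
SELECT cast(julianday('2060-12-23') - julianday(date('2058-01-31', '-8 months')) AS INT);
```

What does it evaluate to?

Adding -8 months to 2058-01-31 gives 2057-05-31.
0 days remain in May 2057 after the 31st (31 − 31).
Full months from June 2057 through November 2060 contribute their day counts.
Then 23 days into December 2060.
Total: 0 + 30 + 31 + 31 + 30 + 31 + 30 + 31 + 31 + 28 + 31 + 30 + 31 + 30 + 31 + 31 + 30 + 31 + 30 + 31 + 31 + 28 + 31 + 30 + 31 + 30 + 31 + 31 + 30 + 31 + 30 + 31 + 31 + 29 + 31 + 30 + 31 + 30 + 31 + 31 + 30 + 31 + 30 + 23 = 1302.

1302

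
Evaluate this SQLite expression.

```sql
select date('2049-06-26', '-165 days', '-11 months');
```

Applying '-165 days' to 2049-06-26: counting 165 days back gives 2049-01-12.
Adding -11 months to 2049-01-12 gives 2048-02-12.

2048-02-12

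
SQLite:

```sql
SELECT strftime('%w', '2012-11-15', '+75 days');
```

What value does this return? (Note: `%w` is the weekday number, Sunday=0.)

First apply '+75 days': 2012-11-15 → 2013-01-29.
2013-01-29 is a Tuesday; with Sunday=0 that is 2.

2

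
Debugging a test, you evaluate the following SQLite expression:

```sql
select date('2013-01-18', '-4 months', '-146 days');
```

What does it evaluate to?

Adding -4 months to 2013-01-18 gives 2012-09-18.
Applying '-146 days' to 2012-09-18: counting 146 days back gives 2012-04-25.

2012-04-25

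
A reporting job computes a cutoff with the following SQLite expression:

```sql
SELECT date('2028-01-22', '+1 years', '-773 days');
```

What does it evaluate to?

Adding +1 year to 2028-01-22 gives 2029-01-22.
Applying '-773 days' to 2029-01-22: counting 773 days back gives 2026-12-11.

2026-12-11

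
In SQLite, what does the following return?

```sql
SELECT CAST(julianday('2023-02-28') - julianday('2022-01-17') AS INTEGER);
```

407

14 days remain in January 2022 after the 17th (31 − 17).
Full months from February 2022 through January 2023 contribute their day counts.
Then 28 days into February 2023.
Total: 14 + 28 + 31 + 30 + 31 + 30 + 31 + 31 + 30 + 31 + 30 + 31 + 31 + 28 = 407.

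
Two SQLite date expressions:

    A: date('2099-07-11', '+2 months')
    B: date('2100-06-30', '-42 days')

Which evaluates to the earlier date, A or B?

A = 2099-09-11.
B = 2100-05-19.
A is earlier.

A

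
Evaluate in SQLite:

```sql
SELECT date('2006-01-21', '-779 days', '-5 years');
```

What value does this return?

1998-12-04

Applying '-779 days' to 2006-01-21: counting 779 days back gives 2003-12-04.
Adding -5 years to 2003-12-04 gives 1998-12-04.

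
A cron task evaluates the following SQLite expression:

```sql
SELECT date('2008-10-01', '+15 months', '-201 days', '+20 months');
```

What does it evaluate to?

Adding +15 months to 2008-10-01 gives 2010-01-01.
Applying '-201 days' to 2010-01-01: counting 201 days back gives 2009-06-14.
Adding +20 months to 2009-06-14 gives 2011-02-14.

2011-02-14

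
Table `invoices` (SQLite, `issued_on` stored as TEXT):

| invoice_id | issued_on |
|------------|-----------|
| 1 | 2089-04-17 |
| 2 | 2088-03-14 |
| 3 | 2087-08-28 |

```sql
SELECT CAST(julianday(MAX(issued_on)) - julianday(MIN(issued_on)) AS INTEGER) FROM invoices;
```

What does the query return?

598

MIN = 2087-08-28, MAX = 2089-04-17.
3 days remain in August 2087 after the 28th (31 − 28).
Full months from September 2087 through March 2089 contribute their day counts.
Then 17 days into April 2089.
Total: 3 + 30 + 31 + 30 + 31 + 31 + 29 + 31 + 30 + 31 + 30 + 31 + 31 + 30 + 31 + 30 + 31 + 31 + 28 + 31 + 17 = 598.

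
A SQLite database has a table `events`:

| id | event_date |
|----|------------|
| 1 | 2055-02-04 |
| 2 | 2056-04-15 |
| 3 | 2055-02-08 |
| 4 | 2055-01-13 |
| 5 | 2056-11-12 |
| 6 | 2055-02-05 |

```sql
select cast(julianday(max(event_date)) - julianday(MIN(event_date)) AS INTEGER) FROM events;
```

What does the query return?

669

MIN = 2055-01-13, MAX = 2056-11-12.
18 days remain in January 2055 after the 13th (31 − 13).
Full months from February 2055 through October 2056 contribute their day counts.
Then 12 days into November 2056.
Total: 18 + 28 + 31 + 30 + 31 + 30 + 31 + 31 + 30 + 31 + 30 + 31 + 31 + 29 + 31 + 30 + 31 + 30 + 31 + 31 + 30 + 31 + 12 = 669.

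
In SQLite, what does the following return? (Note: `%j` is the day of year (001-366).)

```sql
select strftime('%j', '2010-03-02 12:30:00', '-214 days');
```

First apply '-214 days': 2010-03-02 12:30:00 → 2009-07-31 12:30:00.
Day-of-year for 2009-07-31: days since 2009-01-01 inclusive = 212, zero-padded to 212.

212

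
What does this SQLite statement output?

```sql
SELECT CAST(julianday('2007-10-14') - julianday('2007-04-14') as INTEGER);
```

16 days remain in April 2007 after the 14th (30 − 14).
May 2007: 31 days.
June 2007: 30 days.
July 2007: 31 days.
August 2007: 31 days.
September 2007: 30 days.
Then 14 days into October 2007.
Total: 16 + 31 + 30 + 31 + 31 + 30 + 14 = 183.

183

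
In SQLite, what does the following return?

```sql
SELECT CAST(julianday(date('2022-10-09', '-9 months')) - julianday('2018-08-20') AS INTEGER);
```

Adding -9 months to 2022-10-09 gives 2022-01-09.
11 days remain in August 2018 after the 20th (31 − 20).
Full months from September 2018 through December 2021 contribute their day counts.
Then 9 days into January 2022.
Total: 11 + 30 + 31 + 30 + 31 + 31 + 28 + 31 + 30 + 31 + 30 + 31 + 31 + 30 + 31 + 30 + 31 + 31 + 29 + 31 + 30 + 31 + 30 + 31 + 31 + 30 + 31 + 30 + 31 + 31 + 28 + 31 + 30 + 31 + 30 + 31 + 31 + 30 + 31 + 30 + 31 + 9 = 1238.

1238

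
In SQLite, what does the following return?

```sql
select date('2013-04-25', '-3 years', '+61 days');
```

Adding -3 years to 2013-04-25 gives 2010-04-25.
Applying '+61 days' to 2010-04-25: counting 61 days forward gives 2010-06-25.

2010-06-25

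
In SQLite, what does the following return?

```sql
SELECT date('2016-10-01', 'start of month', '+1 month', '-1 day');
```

2016-10-31

`start of month` rewinds 2016-10-01 to 2016-10-01.
Adding +1 month to 2016-10-01 gives 2016-11-01.
Going back 1 day from 2016-11-01 reaches 2016-10-31 (last day of October, 31 days).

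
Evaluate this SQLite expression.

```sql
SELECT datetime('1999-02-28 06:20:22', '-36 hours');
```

-36 hours from 1999-02-28 06:20:22 is 1999-02-26 18:20:22 (crosses midnight).

1999-02-26 18:20:22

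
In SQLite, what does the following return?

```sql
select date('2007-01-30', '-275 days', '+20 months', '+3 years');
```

2010-12-30

Applying '-275 days' to 2007-01-30: counting 275 days back gives 2006-04-30.
Adding +20 months to 2006-04-30 gives 2007-12-30.
Adding +3 years to 2007-12-30 gives 2010-12-30.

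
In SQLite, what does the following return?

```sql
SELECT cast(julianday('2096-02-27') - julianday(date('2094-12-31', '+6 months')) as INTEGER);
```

Adding +6 months to 2094-12-31 targets 2095-06-31. June 2095 has only 30 days, so SQLite normalizes the 1-day overflow forward to 2095-07-01.
30 days remain in July 2095 after the 1st (31 − 1).
Full months from August 2095 through January 2096 contribute their day counts.
Then 27 days into February 2096.
Total: 30 + 31 + 30 + 31 + 30 + 31 + 31 + 27 = 241.

241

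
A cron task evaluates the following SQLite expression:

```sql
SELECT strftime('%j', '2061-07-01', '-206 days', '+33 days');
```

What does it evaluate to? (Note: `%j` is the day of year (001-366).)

First apply '-206 days', '+33 days': 2061-07-01 → 2061-01-09.
Day-of-year for 2061-01-09: days since 2061-01-01 inclusive = 9, zero-padded to 009.

009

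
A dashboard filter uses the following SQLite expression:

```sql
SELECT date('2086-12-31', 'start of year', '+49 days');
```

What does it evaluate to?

2086-02-19

`start of year` rewinds 2086-12-31 to 2086-01-01.
Applying '+49 days' to 2086-01-01: counting 49 days forward gives 2086-02-19.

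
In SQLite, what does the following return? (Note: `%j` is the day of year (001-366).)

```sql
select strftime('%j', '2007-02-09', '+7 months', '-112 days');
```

140

First apply '+7 months', '-112 days': 2007-02-09 → 2007-05-20.
Day-of-year for 2007-05-20: days since 2007-01-01 inclusive = 140, zero-padded to 140.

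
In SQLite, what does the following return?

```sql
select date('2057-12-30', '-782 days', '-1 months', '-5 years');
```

2050-10-09

Applying '-782 days' to 2057-12-30: counting 782 days back gives 2055-11-09.
Adding -1 month to 2055-11-09 gives 2055-10-09.
Adding -5 years to 2055-10-09 gives 2050-10-09.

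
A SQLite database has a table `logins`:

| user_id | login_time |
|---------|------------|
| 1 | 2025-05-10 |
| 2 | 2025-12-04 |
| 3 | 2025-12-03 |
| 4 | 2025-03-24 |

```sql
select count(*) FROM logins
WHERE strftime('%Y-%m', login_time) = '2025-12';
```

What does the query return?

2

Rows with year-month 2025-12: 2025-12-04, 2025-12-03 → 2.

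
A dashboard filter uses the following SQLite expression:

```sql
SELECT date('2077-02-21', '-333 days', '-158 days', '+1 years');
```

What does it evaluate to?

Applying '-333 days' to 2077-02-21: counting 333 days back gives 2076-03-25.
Applying '-158 days' to 2076-03-25: counting 158 days back gives 2075-10-19.
Adding +1 year to 2075-10-19 gives 2076-10-19.

2076-10-19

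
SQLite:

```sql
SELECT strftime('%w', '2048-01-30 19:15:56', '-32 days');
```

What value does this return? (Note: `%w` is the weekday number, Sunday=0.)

First apply '-32 days': 2048-01-30 19:15:56 → 2047-12-29 19:15:56.
2047-12-29 is a Sunday; with Sunday=0 that is 0.

0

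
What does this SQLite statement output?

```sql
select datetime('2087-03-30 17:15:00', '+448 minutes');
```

448 minutes = 7h 28m; +448 minutes from 2087-03-30 17:15:00 is 2087-03-31 00:43:00 (crosses midnight).

2087-03-31 00:43:00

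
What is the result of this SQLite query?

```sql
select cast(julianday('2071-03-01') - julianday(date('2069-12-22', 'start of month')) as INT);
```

`start of month` rewinds 2069-12-22 to 2069-12-01.
30 days remain in December 2069 after the 1st (31 − 1).
Full months from January 2070 through February 2071 contribute their day counts.
Then 1 day into March 2071.
Total: 30 + 31 + 28 + 31 + 30 + 31 + 30 + 31 + 31 + 30 + 31 + 30 + 31 + 31 + 28 + 1 = 455.

455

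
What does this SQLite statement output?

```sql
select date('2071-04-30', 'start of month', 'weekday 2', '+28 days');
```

`start of month` rewinds 2071-04-30 to 2071-04-01.
`weekday 2` advances to the next Tuesday; 2071-04-01 is a Wednesday, so it moves forward to 2071-04-07.
April 2071 has 30 days; 23 remain after the 7th, so 24 days reach 2071-05-01.
Advancing 4 more days within May lands on 2071-05-05.

2071-05-05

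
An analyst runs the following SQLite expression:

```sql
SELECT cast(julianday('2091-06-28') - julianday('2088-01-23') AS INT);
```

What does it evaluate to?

1252

8 days remain in January 2088 after the 23rd (31 − 23).
Full months from February 2088 through May 2091 contribute their day counts.
Then 28 days into June 2091.
Total: 8 + 29 + 31 + 30 + 31 + 30 + 31 + 31 + 30 + 31 + 30 + 31 + 31 + 28 + 31 + 30 + 31 + 30 + 31 + 31 + 30 + 31 + 30 + 31 + 31 + 28 + 31 + 30 + 31 + 30 + 31 + 31 + 30 + 31 + 30 + 31 + 31 + 28 + 31 + 30 + 31 + 28 = 1252.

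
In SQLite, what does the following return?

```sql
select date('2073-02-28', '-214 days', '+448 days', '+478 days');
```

2075-02-10

Applying '-214 days' to 2073-02-28: counting 214 days back gives 2072-07-29.
Applying '+448 days' to 2072-07-29: counting 448 days forward gives 2073-10-20.
Applying '+478 days' to 2073-10-20: counting 478 days forward gives 2075-02-10.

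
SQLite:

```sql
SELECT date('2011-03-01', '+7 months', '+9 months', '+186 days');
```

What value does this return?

2013-01-03

Adding +7 months to 2011-03-01 gives 2011-10-01.
Adding +9 months to 2011-10-01 gives 2012-07-01.
Applying '+186 days' to 2012-07-01: counting 186 days forward gives 2013-01-03.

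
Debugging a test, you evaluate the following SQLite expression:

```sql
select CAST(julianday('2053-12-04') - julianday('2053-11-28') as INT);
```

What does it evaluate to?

6

2 days remain in November 2053 after the 28th (30 − 28).
Then 4 days into December 2053.
Total: 2 + 4 = 6.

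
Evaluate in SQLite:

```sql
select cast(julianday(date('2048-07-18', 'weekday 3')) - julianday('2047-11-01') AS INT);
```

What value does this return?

264

`weekday 3` advances to the next Wednesday; 2048-07-18 is a Saturday, so it moves forward to 2048-07-22.
29 days remain in November 2047 after the 1st (30 − 1).
Full months from December 2047 through June 2048 contribute their day counts.
Then 22 days into July 2048.
Total: 29 + 31 + 31 + 29 + 31 + 30 + 31 + 30 + 22 = 264.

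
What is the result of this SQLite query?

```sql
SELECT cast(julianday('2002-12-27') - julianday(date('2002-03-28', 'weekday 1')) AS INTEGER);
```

`weekday 1` advances to the next Monday; 2002-03-28 is a Thursday, so it moves forward to 2002-04-01.
29 days remain in April 2002 after the 1st (30 − 1).
Full months from May 2002 through November 2002 contribute their day counts.
Then 27 days into December 2002.
Total: 29 + 31 + 30 + 31 + 31 + 30 + 31 + 30 + 27 = 270.

270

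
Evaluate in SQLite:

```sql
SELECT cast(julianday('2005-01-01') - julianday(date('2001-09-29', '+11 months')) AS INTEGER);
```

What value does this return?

856

Adding +11 months to 2001-09-29 gives 2002-08-29.
2 days remain in August 2002 after the 29th (31 − 29).
Full months from September 2002 through December 2004 contribute their day counts.
Then 1 day into January 2005.
Total: 2 + 30 + 31 + 30 + 31 + 31 + 28 + 31 + 30 + 31 + 30 + 31 + 31 + 30 + 31 + 30 + 31 + 31 + 29 + 31 + 30 + 31 + 30 + 31 + 31 + 30 + 31 + 30 + 31 + 1 = 856.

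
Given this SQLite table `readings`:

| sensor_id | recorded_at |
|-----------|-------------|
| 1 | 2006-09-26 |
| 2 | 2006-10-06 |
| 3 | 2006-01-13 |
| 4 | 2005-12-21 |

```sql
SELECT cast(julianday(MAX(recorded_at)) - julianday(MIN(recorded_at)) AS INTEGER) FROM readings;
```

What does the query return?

MIN = 2005-12-21, MAX = 2006-10-06.
10 days remain in December 2005 after the 21st (31 − 21).
Full months from January 2006 through September 2006 contribute their day counts.
Then 6 days into October 2006.
Total: 10 + 31 + 28 + 31 + 30 + 31 + 30 + 31 + 31 + 30 + 6 = 289.

289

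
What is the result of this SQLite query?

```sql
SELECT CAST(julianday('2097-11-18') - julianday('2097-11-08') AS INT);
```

Both dates are in November 2097: 18 − 8 = 10.

10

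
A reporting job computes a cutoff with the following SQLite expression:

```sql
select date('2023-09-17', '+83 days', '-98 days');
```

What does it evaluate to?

Applying '+83 days' to 2023-09-17: counting 83 days forward gives 2023-12-09.
Applying '-98 days' to 2023-12-09: counting 98 days back gives 2023-09-02.

2023-09-02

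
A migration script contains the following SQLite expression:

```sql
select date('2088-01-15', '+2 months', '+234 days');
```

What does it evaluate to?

Adding +2 months to 2088-01-15 gives 2088-03-15.
Applying '+234 days' to 2088-03-15: counting 234 days forward gives 2088-11-04.

2088-11-04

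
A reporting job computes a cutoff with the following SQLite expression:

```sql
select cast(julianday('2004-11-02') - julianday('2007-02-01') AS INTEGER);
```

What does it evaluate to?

-821

28 days remain in November 2004 after the 2nd (30 − 2).
Full months from December 2004 through January 2007 contribute their day counts.
Then 1 day into February 2007.
Total: 28 + 31 + 31 + 28 + 31 + 30 + 31 + 30 + 31 + 31 + 30 + 31 + 30 + 31 + 31 + 28 + 31 + 30 + 31 + 30 + 31 + 31 + 30 + 31 + 30 + 31 + 31 + 1 = 821.
The subtraction is earlier − later, so the result is −821 → -821.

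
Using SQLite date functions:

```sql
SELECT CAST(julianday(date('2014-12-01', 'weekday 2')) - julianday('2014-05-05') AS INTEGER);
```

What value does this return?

`weekday 2` advances to the next Tuesday; 2014-12-01 is a Monday, so it moves forward to 2014-12-02.
26 days remain in May 2014 after the 5th (31 − 5).
Full months from June 2014 through November 2014 contribute their day counts.
Then 2 days into December 2014.
Total: 26 + 30 + 31 + 31 + 30 + 31 + 30 + 2 = 211.

211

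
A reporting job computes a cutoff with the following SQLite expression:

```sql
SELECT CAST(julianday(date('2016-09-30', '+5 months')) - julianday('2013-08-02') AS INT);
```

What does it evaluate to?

1308

Adding +5 months to 2016-09-30 targets 2017-02-30. February 2017 has only 28 days, so SQLite normalizes the 2-day overflow forward to 2017-03-02.
29 days remain in August 2013 after the 2nd (31 − 2).
Full months from September 2013 through February 2017 contribute their day counts.
Then 2 days into March 2017.
Total: 29 + 30 + 31 + 30 + 31 + 31 + 28 + 31 + 30 + 31 + 30 + 31 + 31 + 30 + 31 + 30 + 31 + 31 + 28 + 31 + 30 + 31 + 30 + 31 + 31 + 30 + 31 + 30 + 31 + 31 + 29 + 31 + 30 + 31 + 30 + 31 + 31 + 30 + 31 + 30 + 31 + 31 + 28 + 2 = 1308.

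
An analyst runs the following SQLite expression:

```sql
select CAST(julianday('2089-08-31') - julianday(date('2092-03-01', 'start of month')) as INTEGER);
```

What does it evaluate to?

-913

`start of month` rewinds 2092-03-01 to 2092-03-01.
0 days remain in August 2089 after the 31st (31 − 31).
Full months from September 2089 through February 2092 contribute their day counts.
Then 1 day into March 2092.
Total: 0 + 30 + 31 + 30 + 31 + 31 + 28 + 31 + 30 + 31 + 30 + 31 + 31 + 30 + 31 + 30 + 31 + 31 + 28 + 31 + 30 + 31 + 30 + 31 + 31 + 30 + 31 + 30 + 31 + 31 + 29 + 1 = 913.
The subtraction is earlier − later, so the result is −913 → -913.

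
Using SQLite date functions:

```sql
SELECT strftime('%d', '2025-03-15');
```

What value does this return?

`%d` extracts the 2-digit day of month: 15.

15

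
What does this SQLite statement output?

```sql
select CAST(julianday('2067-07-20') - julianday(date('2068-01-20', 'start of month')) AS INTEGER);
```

`start of month` rewinds 2068-01-20 to 2068-01-01.
11 days remain in July 2067 after the 20th (31 − 20).
August 2067: 31 days.
September 2067: 30 days.
October 2067: 31 days.
November 2067: 30 days.
December 2067: 31 days.
Then 1 day into January 2068.
Total: 11 + 31 + 30 + 31 + 30 + 31 + 1 = 165.
The subtraction is earlier − later, so the result is −165 → -165.

-165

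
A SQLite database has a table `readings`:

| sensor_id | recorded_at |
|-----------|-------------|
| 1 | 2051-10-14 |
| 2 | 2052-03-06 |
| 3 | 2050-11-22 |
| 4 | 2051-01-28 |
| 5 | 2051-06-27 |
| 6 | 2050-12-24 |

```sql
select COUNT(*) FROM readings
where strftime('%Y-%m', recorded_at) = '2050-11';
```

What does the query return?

1

Rows with year-month 2050-11: 2050-11-22 → 1.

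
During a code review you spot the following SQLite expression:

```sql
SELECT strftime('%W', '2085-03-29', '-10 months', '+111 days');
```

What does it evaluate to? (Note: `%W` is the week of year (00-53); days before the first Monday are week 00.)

First apply '-10 months', '+111 days': 2085-03-29 → 2084-09-17.
2084-09-17 is a Sunday. SQLite's %W counts Mondays since the year started; the result is 37.

37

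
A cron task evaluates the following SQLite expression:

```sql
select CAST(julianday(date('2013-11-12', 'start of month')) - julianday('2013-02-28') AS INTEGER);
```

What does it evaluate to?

`start of month` rewinds 2013-11-12 to 2013-11-01.
0 days remain in February 2013 after the 28th (28 − 28).
Full months from March 2013 through October 2013 contribute their day counts.
Then 1 day into November 2013.
Total: 0 + 31 + 30 + 31 + 30 + 31 + 31 + 30 + 31 + 1 = 246.

246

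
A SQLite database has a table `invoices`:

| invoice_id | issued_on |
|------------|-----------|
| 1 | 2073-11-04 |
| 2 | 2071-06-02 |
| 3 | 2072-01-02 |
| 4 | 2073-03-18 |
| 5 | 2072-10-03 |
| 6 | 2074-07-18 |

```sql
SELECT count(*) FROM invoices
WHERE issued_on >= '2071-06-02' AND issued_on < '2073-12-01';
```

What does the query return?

5

Rows in [2071-06-02, 2073-12-01): 2073-11-04, 2071-06-02, 2072-01-02, 2073-03-18, 2072-10-03 → 5 rows.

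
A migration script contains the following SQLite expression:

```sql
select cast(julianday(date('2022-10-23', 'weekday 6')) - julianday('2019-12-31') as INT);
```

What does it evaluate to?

1033

`weekday 6` advances to the next Saturday; 2022-10-23 is a Sunday, so it moves forward to 2022-10-29.
0 days remain in December 2019 after the 31st (31 − 31).
Full months from January 2020 through September 2022 contribute their day counts.
Then 29 days into October 2022.
Total: 0 + 31 + 29 + 31 + 30 + 31 + 30 + 31 + 31 + 30 + 31 + 30 + 31 + 31 + 28 + 31 + 30 + 31 + 30 + 31 + 31 + 30 + 31 + 30 + 31 + 31 + 28 + 31 + 30 + 31 + 30 + 31 + 31 + 30 + 29 = 1033.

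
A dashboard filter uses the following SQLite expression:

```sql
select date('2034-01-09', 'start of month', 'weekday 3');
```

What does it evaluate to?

`start of month` rewinds 2034-01-09 to 2034-01-01.
`weekday 3` advances to the next Wednesday; 2034-01-01 is a Sunday, so it moves forward to 2034-01-04.

2034-01-04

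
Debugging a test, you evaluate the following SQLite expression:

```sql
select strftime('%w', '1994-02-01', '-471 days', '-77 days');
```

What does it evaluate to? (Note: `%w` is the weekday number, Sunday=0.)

0

First apply '-471 days', '-77 days': 1994-02-01 → 1992-08-02.
1992-08-02 is a Sunday; with Sunday=0 that is 0.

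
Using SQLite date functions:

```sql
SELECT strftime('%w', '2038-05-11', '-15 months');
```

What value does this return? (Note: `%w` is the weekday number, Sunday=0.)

First apply '-15 months': 2038-05-11 → 2037-02-11.
2037-02-11 is a Wednesday; with Sunday=0 that is 3.

3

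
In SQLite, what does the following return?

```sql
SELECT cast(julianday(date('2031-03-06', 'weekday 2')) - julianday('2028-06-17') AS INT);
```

`weekday 2` advances to the next Tuesday; 2031-03-06 is a Thursday, so it moves forward to 2031-03-11.
13 days remain in June 2028 after the 17th (30 − 17).
Full months from July 2028 through February 2031 contribute their day counts.
Then 11 days into March 2031.
Total: 13 + 31 + 31 + 30 + 31 + 30 + 31 + 31 + 28 + 31 + 30 + 31 + 30 + 31 + 31 + 30 + 31 + 30 + 31 + 31 + 28 + 31 + 30 + 31 + 30 + 31 + 31 + 30 + 31 + 30 + 31 + 31 + 28 + 11 = 997.

997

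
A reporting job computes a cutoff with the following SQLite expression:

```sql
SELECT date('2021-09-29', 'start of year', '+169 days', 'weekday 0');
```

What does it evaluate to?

`start of year` rewinds 2021-09-29 to 2021-01-01.
Applying '+169 days' to 2021-01-01: counting 169 days forward gives 2021-06-19.
`weekday 0` advances to the next Sunday; 2021-06-19 is a Saturday, so it moves forward to 2021-06-20.

2021-06-20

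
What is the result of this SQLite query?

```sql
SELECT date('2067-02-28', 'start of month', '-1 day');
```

2067-01-31

`start of month` rewinds 2067-02-28 to 2067-02-01.
Going back 1 day from 2067-02-01 reaches 2067-01-31 (last day of January, 31 days).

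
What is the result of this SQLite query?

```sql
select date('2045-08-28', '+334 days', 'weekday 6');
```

2046-07-28

Applying '+334 days' to 2045-08-28: counting 334 days forward gives 2046-07-28.
`weekday 6` advances to the next Saturday; 2046-07-28 is already a Saturday, so it stays at 2046-07-28.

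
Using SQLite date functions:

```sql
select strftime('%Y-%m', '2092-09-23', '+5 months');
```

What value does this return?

2093-02

First apply '+5 months': 2092-09-23 → 2093-02-23.
`%Y-%m` extracts the year-month: 2093-02.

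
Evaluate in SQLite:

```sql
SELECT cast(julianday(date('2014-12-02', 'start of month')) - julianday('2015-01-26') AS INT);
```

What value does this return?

-56

`start of month` rewinds 2014-12-02 to 2014-12-01.
30 days remain in December 2014 after the 1st (31 − 1).
Then 26 days into January 2015.
Total: 30 + 26 = 56.
The subtraction is earlier − later, so the result is −56 → -56.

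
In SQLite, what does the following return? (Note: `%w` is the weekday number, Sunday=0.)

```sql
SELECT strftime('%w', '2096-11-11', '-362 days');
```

2

First apply '-362 days': 2096-11-11 → 2095-11-15.
2095-11-15 is a Tuesday; with Sunday=0 that is 2.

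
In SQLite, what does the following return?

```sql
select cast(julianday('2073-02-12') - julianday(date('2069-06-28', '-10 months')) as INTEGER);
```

Adding -10 months to 2069-06-28 gives 2068-08-28.
3 days remain in August 2068 after the 28th (31 − 28).
Full months from September 2068 through January 2073 contribute their day counts.
Then 12 days into February 2073.
Total: 3 + 30 + 31 + 30 + 31 + 31 + 28 + 31 + 30 + 31 + 30 + 31 + 31 + 30 + 31 + 30 + 31 + 31 + 28 + 31 + 30 + 31 + 30 + 31 + 31 + 30 + 31 + 30 + 31 + 31 + 28 + 31 + 30 + 31 + 30 + 31 + 31 + 30 + 31 + 30 + 31 + 31 + 29 + 31 + 30 + 31 + 30 + 31 + 31 + 30 + 31 + 30 + 31 + 31 + 12 = 1629.

1629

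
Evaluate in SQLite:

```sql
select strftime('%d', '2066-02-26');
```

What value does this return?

`%d` extracts the 2-digit day of month: 26.

26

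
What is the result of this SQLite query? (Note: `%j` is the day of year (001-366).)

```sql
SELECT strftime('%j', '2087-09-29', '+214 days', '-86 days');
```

035

First apply '+214 days', '-86 days': 2087-09-29 → 2088-02-04.
Day-of-year for 2088-02-04: days since 2088-01-01 inclusive = 35, zero-padded to 035.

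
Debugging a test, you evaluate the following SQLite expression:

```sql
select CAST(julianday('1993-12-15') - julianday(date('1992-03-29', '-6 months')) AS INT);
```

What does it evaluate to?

808

Adding -6 months to 1992-03-29 gives 1991-09-29.
1 day remains in September 1991 after the 29th (30 − 29).
Full months from October 1991 through November 1993 contribute their day counts.
Then 15 days into December 1993.
Total: 1 + 31 + 30 + 31 + 31 + 29 + 31 + 30 + 31 + 30 + 31 + 31 + 30 + 31 + 30 + 31 + 31 + 28 + 31 + 30 + 31 + 30 + 31 + 31 + 30 + 31 + 30 + 15 = 808.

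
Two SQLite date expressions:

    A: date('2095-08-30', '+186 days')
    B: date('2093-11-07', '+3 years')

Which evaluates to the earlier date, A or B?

A

A = 2096-03-03.
B = 2096-11-07.
A is earlier.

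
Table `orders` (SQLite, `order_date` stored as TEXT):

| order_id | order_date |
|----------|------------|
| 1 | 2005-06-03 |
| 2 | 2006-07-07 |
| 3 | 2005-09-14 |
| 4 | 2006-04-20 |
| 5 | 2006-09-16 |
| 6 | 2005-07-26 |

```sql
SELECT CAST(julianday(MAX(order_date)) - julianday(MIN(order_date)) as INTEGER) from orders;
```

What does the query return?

470

MIN = 2005-06-03, MAX = 2006-09-16.
27 days remain in June 2005 after the 3rd (30 − 3).
Full months from July 2005 through August 2006 contribute their day counts.
Then 16 days into September 2006.
Total: 27 + 31 + 31 + 30 + 31 + 30 + 31 + 31 + 28 + 31 + 30 + 31 + 30 + 31 + 31 + 16 = 470.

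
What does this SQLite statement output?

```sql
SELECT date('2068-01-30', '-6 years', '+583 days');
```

Adding -6 years to 2068-01-30 gives 2062-01-30.
Applying '+583 days' to 2062-01-30: counting 583 days forward gives 2063-09-05.

2063-09-05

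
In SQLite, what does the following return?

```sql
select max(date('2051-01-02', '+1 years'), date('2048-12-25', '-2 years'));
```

date('2051-01-02', '+1 years') → 2052-01-02.
date('2048-12-25', '-2 years') → 2046-12-25.
Later of the two is 2052-01-02.

2052-01-02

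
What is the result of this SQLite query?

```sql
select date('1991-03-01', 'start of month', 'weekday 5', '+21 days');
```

`start of month` rewinds 1991-03-01 to 1991-03-01.
`weekday 5` advances to the next Friday; 1991-03-01 is already a Friday, so it stays at 1991-03-01.
Advancing 21 more days within March lands on 1991-03-22.

1991-03-22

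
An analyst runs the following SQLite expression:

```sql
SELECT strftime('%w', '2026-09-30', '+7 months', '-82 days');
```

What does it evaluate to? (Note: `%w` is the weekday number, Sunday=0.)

First apply '+7 months', '-82 days': 2026-09-30 → 2027-02-07.
2027-02-07 is a Sunday; with Sunday=0 that is 0.

0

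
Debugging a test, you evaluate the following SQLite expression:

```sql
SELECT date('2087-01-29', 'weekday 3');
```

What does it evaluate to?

`weekday 3` advances to the next Wednesday; 2087-01-29 is already a Wednesday, so it stays at 2087-01-29.

2087-01-29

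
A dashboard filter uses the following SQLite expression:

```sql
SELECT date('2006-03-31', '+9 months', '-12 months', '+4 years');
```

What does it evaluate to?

Adding +9 months to 2006-03-31 gives 2006-12-31.
Adding -12 months to 2006-12-31 gives 2005-12-31.
Adding +4 years to 2005-12-31 gives 2009-12-31.

2009-12-31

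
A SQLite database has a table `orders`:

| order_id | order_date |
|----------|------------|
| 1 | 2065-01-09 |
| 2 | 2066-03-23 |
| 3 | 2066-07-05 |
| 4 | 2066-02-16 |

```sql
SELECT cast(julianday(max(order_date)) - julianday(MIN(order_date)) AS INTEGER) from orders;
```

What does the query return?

MIN = 2065-01-09, MAX = 2066-07-05.
22 days remain in January 2065 after the 9th (31 − 9).
Full months from February 2065 through June 2066 contribute their day counts.
Then 5 days into July 2066.
Total: 22 + 28 + 31 + 30 + 31 + 30 + 31 + 31 + 30 + 31 + 30 + 31 + 31 + 28 + 31 + 30 + 31 + 30 + 5 = 542.

542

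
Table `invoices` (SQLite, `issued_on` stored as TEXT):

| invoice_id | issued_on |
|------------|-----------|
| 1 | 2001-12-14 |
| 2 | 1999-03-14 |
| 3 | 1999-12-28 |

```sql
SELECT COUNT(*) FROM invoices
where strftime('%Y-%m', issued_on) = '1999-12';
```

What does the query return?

Rows with year-month 1999-12: 1999-12-28 → 1.

1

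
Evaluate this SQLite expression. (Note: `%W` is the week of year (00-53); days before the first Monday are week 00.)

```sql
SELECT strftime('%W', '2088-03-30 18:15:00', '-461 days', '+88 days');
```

11

First apply '-461 days', '+88 days': 2088-03-30 18:15:00 → 2087-03-23 18:15:00.
2087-03-23 is a Sunday. SQLite's %W counts Mondays since the year started; the result is 11.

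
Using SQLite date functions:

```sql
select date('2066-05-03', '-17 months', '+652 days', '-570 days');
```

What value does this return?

Adding -17 months to 2066-05-03 gives 2064-12-03.
Applying '+652 days' to 2064-12-03: counting 652 days forward gives 2066-09-16.
Applying '-570 days' to 2066-09-16: counting 570 days back gives 2065-02-23.

2065-02-23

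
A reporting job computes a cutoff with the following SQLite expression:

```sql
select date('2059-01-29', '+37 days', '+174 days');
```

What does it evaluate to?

2059-08-28

January 2059 has 31 days; 2 remain after the 29th, so 3 days reach 2059-02-01.
February 2059 has 28 days; 27 remain after the 1st, so 28 days reach 2059-03-01.
Advancing 6 more days within March lands on 2059-03-07.
Applying '+174 days' to 2059-03-07: counting 174 days forward gives 2059-08-28.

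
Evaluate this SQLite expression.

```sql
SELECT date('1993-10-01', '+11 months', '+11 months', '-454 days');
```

Adding +11 months to 1993-10-01 gives 1994-09-01.
Adding +11 months to 1994-09-01 gives 1995-08-01.
Applying '-454 days' to 1995-08-01: counting 454 days back gives 1994-05-04.

1994-05-04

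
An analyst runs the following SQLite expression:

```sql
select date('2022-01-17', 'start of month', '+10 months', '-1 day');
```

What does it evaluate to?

`start of month` rewinds 2022-01-17 to 2022-01-01.
Adding +10 months to 2022-01-01 gives 2022-11-01.
Going back 1 day from 2022-11-01 reaches 2022-10-31 (last day of October, 31 days).

2022-10-31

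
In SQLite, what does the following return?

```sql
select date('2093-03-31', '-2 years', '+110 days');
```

2091-07-19

Adding -2 years to 2093-03-31 gives 2091-03-31.
Applying '+110 days' to 2091-03-31: counting 110 days forward gives 2091-07-19.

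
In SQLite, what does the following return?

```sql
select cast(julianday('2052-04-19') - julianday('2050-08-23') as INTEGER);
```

8 days remain in August 2050 after the 23rd (31 − 23).
Full months from September 2050 through March 2052 contribute their day counts.
Then 19 days into April 2052.
Total: 8 + 30 + 31 + 30 + 31 + 31 + 28 + 31 + 30 + 31 + 30 + 31 + 31 + 30 + 31 + 30 + 31 + 31 + 29 + 31 + 19 = 605.

605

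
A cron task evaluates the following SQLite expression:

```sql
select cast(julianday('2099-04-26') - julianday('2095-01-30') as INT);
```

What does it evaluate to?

1547

1 day remains in January 2095 after the 30th (31 − 30).
Full months from February 2095 through March 2099 contribute their day counts.
Then 26 days into April 2099.
Total: 1 + 28 + 31 + 30 + 31 + 30 + 31 + 31 + 30 + 31 + 30 + 31 + 31 + 29 + 31 + 30 + 31 + 30 + 31 + 31 + 30 + 31 + 30 + 31 + 31 + 28 + 31 + 30 + 31 + 30 + 31 + 31 + 30 + 31 + 30 + 31 + 31 + 28 + 31 + 30 + 31 + 30 + 31 + 31 + 30 + 31 + 30 + 31 + 31 + 28 + 31 + 26 = 1547.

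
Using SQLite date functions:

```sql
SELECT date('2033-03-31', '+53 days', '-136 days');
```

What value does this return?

2033-01-07

Applying '+53 days' to 2033-03-31: counting 53 days forward gives 2033-05-23.
Applying '-136 days' to 2033-05-23: counting 136 days back gives 2033-01-07.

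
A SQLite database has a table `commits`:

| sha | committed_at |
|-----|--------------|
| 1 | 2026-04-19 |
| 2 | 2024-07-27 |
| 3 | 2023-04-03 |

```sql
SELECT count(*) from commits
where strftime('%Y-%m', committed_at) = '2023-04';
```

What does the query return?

Rows with year-month 2023-04: 2023-04-03 → 1.

1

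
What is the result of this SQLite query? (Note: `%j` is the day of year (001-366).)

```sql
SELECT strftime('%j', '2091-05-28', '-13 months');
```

First apply '-13 months': 2091-05-28 → 2090-04-28.
Day-of-year for 2090-04-28: days since 2090-01-01 inclusive = 118, zero-padded to 118.

118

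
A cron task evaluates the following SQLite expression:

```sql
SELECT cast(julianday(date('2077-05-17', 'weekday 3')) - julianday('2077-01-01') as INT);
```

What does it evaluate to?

138

`weekday 3` advances to the next Wednesday; 2077-05-17 is a Monday, so it moves forward to 2077-05-19.
30 days remain in January 2077 after the 1st (31 − 1).
February 2077: 28 days.
March 2077: 31 days.
April 2077: 30 days.
Then 19 days into May 2077.
Total: 30 + 28 + 31 + 30 + 19 = 138.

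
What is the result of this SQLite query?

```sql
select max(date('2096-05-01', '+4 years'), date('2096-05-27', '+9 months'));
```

date('2096-05-01', '+4 years') → 2100-05-01.
date('2096-05-27', '+9 months') → 2097-02-27.
Later of the two is 2100-05-01.

2100-05-01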